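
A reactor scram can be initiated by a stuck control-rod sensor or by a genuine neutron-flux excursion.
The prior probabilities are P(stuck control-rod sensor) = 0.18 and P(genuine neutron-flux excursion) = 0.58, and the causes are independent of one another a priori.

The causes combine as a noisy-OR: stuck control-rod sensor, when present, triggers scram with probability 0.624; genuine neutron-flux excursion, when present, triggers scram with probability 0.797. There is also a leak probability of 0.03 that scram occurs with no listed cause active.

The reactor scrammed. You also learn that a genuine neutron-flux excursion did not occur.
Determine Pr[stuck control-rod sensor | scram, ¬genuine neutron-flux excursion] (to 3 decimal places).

Pr[stuck control-rod sensor | scram, ¬genuine neutron-flux excursion] ≈ 0.823

Under noisy-OR, P(scram | causes) = 1 − (1−0.03)·∏(1−qᵢ) over the active causes.
P(scram | ¬genuine neutron-flux excursion) = 0.03·0.82 + 0.63528·0.18 = 0.024600 + 0.114350 = 0.138950
Restricting to configurations with stuck control-rod sensor present: 0.63528·0.18 = 0.114350.
So P(stuck control-rod sensor | scram, ¬genuine neutron-flux excursion) = 0.114350/0.138950 ≈ 0.823.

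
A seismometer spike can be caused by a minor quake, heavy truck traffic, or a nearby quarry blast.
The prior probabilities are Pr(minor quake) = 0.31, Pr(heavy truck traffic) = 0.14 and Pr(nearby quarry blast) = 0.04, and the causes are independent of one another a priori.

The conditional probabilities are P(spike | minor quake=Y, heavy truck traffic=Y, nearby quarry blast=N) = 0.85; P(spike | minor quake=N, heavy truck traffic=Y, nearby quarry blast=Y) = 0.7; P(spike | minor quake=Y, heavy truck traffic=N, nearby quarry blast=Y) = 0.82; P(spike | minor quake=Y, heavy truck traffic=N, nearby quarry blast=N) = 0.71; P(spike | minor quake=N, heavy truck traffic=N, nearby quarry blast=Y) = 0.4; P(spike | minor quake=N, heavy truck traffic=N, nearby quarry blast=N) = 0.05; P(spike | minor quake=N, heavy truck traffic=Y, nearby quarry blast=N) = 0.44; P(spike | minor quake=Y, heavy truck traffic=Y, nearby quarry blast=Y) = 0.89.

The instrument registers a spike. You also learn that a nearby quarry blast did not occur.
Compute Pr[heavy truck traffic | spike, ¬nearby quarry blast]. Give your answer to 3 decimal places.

P(spike | ¬nearby quarry blast) = 0.05×0.69×0.86 + 0.44×0.69×0.14 + 0.71×0.31×0.86 + 0.85×0.31×0.14 = 0.029670 + 0.042504 + 0.189286 + 0.036890 = 0.298350
Of this, 0.079394 comes from 0.042504 + 0.036890 (the heavy truck traffic=true cases).
P(heavy truck traffic | spike, ¬nearby quarry blast) = 0.079394 / 0.298350 ≈ 0.266

Pr[heavy truck traffic | spike, ¬nearby quarry blast] ≈ 0.266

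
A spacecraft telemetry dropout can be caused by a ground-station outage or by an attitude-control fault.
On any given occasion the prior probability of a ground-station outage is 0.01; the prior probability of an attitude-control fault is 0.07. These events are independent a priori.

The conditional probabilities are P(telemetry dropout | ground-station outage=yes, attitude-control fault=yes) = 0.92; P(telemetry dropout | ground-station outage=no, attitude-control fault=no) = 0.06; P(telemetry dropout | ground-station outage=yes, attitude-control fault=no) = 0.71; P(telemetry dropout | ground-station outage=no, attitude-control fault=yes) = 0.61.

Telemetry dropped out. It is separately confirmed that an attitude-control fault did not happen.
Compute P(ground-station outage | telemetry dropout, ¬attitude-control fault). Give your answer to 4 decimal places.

For the numerator, keep only ground-station outage=true terms: 0.71*0.01 = 0.007100
The normalizing constant is 0.06*0.99 + 0.71*0.01 = 0.066500
Posterior = 0.007100 / 0.066500 ≈ 0.1068

P(ground-station outage | telemetry dropout, ¬attitude-control fault) ≈ 0.1068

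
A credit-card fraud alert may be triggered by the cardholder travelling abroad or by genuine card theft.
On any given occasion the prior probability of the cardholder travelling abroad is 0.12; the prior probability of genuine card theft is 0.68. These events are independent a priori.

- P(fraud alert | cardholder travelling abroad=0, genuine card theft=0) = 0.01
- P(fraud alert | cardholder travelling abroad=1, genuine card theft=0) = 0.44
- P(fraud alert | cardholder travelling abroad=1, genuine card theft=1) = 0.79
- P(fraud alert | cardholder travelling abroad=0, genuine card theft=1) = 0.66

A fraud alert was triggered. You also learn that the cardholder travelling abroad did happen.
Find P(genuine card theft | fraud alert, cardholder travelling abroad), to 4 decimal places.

P(genuine card theft | fraud alert, cardholder travelling abroad) ≈ 0.7923

P(fraud alert | cardholder travelling abroad) = 0.44·0.32 + 0.79·0.68 = 0.140800 + 0.537200 = 0.678000
Restricting to configurations with genuine card theft present: 0.79·0.68 = 0.537200.
So P(genuine card theft | fraud alert, cardholder travelling abroad) = 0.537200/0.678000 ≈ 0.7923.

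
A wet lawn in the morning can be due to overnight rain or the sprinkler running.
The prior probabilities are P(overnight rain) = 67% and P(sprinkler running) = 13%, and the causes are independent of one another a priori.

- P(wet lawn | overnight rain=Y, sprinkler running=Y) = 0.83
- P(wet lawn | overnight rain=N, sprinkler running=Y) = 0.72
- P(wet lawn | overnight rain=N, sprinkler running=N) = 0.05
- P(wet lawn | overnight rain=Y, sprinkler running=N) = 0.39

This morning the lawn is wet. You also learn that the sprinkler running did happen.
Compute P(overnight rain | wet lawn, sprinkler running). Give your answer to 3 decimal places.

P(wet lawn | sprinkler running) = 0.72×0.33 + 0.83×0.67 = 0.237600 + 0.556100 = 0.793700
The overnight rain-present share is 0.83×0.67 = 0.556100.
Hence the posterior is 0.556100/0.793700 ≈ 0.701.

P(overnight rain | wet lawn, sprinkler running) ≈ 0.701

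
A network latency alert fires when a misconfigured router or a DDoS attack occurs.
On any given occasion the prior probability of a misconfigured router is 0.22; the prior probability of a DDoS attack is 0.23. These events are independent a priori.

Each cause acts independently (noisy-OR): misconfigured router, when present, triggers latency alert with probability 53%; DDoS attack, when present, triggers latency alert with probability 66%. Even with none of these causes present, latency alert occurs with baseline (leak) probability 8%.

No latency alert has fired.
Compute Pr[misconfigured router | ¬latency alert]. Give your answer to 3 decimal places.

Pr[misconfigured router | ¬latency alert] ≈ 0.117

Under noisy-OR, P(latency alert | causes) = 1 − (1−0.08)·∏(1−qᵢ) over the active causes.
For the numerator, keep only misconfigured router=true terms: 0.073249 + 0.007439 = 0.080688
Denominator P(¬latency alert): 0.92*0.78*0.77 + 0.3128*0.78*0.23 + 0.4324*0.22*0.77 + 0.147016*0.22*0.23 = 0.689356
Posterior = 0.080688 / 0.689356 ≈ 0.117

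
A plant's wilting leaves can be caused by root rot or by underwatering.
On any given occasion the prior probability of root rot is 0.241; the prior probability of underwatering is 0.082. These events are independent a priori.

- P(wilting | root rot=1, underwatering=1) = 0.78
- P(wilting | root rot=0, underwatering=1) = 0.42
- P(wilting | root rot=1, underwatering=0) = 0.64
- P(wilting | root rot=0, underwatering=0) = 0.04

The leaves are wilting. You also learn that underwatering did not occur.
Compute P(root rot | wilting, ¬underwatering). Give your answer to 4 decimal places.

Weight on root rot=true, given the evidence: 0.64×0.241 = 0.154240
The normalizing constant is 0.04×0.759 + 0.64×0.241 = 0.184600
Posterior = 0.154240 / 0.184600 ≈ 0.8355

P(root rot | wilting, ¬underwatering) ≈ 0.8355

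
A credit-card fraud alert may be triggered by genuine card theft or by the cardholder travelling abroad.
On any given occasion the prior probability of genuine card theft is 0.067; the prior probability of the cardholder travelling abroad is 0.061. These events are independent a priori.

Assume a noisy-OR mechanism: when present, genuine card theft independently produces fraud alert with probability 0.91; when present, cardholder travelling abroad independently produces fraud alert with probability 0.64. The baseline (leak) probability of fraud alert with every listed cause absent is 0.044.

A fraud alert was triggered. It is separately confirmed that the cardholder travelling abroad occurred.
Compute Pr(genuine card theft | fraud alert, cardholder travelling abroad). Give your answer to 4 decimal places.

Under noisy-OR, P(fraud alert | causes) = 1 − (1−0.044)·∏(1−qᵢ) over the active causes.
For the numerator, keep only genuine card theft=true terms: 0.969026×0.067 = 0.064925
Denominator P(fraud alert | cardholder travelling abroad): 0.65584×0.933 + 0.969026×0.067 = 0.676824
P(genuine card theft | fraud alert, cardholder travelling abroad) = 0.064925/0.676824 ≈ 0.0959

Pr(genuine card theft | fraud alert, cardholder travelling abroad) ≈ 0.0959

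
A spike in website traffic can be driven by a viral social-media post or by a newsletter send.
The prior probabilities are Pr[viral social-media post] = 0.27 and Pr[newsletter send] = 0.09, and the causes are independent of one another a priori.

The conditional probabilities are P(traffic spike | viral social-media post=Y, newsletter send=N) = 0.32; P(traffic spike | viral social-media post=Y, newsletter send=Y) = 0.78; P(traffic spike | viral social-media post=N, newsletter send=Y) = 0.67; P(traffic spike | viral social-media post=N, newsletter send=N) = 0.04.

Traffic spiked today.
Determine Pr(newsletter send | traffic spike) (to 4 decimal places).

Sum P(traffic spike|·) weighted by the priors over the 4 (viral social-media post, newsletter send) configurations:
  P(traffic spike) = 0.04*0.73*0.91 + 0.67*0.73*0.09 + 0.32*0.27*0.91 + 0.78*0.27*0.09
        = 0.026572 + 0.044019 + 0.078624 + 0.018954 = 0.168169
The terms with newsletter send present sum to 0.062973, so
  P(newsletter send | traffic spike) = 0.062973 / 0.168169 ≈ 0.3745

Pr(newsletter send | traffic spike) ≈ 0.3745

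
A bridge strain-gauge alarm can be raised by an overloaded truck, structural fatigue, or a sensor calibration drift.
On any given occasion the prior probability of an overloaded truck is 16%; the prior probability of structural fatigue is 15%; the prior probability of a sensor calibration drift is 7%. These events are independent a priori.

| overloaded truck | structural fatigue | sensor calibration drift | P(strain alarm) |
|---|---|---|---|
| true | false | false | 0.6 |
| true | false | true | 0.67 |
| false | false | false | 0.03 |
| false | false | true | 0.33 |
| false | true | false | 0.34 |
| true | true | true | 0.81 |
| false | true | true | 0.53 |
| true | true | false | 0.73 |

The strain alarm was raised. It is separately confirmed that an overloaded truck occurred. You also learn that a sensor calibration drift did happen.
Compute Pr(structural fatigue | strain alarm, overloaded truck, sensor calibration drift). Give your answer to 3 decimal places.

Pr(structural fatigue | strain alarm, overloaded truck, sensor calibration drift) ≈ 0.176

P(strain alarm | overloaded truck, sensor calibration drift) = 0.67×0.85 + 0.81×0.15 = 0.569500 + 0.121500 = 0.691000
Restricting to configurations with structural fatigue present: 0.81×0.15 = 0.121500.
So P(structural fatigue | strain alarm, overloaded truck, sensor calibration drift) = 0.121500/0.691000 ≈ 0.176.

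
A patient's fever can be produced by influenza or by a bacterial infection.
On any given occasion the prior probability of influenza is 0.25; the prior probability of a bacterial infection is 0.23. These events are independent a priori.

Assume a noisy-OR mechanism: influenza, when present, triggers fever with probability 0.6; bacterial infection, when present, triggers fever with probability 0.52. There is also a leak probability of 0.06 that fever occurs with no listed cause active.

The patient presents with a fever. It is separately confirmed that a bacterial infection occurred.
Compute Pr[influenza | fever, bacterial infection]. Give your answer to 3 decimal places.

Under noisy-OR, P(fever | causes) = 1 − (1−0.06)·∏(1−qᵢ) over the active causes.
Weight on influenza=true, given the evidence: 0.81952·0.25 = 0.204880
Denominator P(fever | bacterial infection): 0.5488·0.75 + 0.81952·0.25 = 0.616480
Posterior = 0.204880 / 0.616480 ≈ 0.332

Pr[influenza | fever, bacterial infection] ≈ 0.332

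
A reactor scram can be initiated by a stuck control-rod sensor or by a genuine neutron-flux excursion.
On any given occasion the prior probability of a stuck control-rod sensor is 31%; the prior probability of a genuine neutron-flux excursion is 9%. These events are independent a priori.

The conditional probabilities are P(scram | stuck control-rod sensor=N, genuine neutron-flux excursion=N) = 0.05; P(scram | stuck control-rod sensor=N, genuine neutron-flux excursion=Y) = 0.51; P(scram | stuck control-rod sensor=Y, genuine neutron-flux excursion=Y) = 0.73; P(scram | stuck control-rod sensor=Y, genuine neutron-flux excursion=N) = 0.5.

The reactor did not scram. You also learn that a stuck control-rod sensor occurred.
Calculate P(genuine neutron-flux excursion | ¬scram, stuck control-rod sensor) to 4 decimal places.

P(¬scram | stuck control-rod sensor) = 0.5*0.91 + 0.27*0.09 = 0.455000 + 0.024300 = 0.479300
Restricting to configurations with genuine neutron-flux excursion present: 0.27*0.09 = 0.024300.
Hence the posterior is 0.024300/0.479300 ≈ 0.0507.

P(genuine neutron-flux excursion | ¬scram, stuck control-rod sensor) ≈ 0.0507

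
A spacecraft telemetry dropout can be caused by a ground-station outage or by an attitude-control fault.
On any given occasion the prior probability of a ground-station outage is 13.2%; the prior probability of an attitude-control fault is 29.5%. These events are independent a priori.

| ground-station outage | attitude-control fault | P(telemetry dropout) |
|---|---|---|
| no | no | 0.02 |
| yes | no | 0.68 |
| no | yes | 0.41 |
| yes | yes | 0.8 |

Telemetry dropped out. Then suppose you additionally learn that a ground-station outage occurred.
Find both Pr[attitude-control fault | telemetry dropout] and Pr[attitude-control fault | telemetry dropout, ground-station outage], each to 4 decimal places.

Enumerate the 4 (ground-station outage, attitude-control fault) configurations and weight by the priors:
  P(telemetry dropout) = 0.02×0.868×0.705 + 0.41×0.868×0.295 + 0.68×0.132×0.705 + 0.8×0.132×0.295
        = 0.012239 + 0.104985 + 0.063281 + 0.031152 = 0.211657
Configurations with attitude-control fault contribute 0.136137, so
  P(attitude-control fault | telemetry dropout) = 0.136137 / 0.211657 ≈ 0.6432

Now condition on the additional information:
Weight on attitude-control fault=true, given the evidence: 0.8*0.295 = 0.236000
Denominator P(telemetry dropout | ground-station outage): 0.68*0.705 + 0.8*0.295 = 0.715400
P(attitude-control fault | telemetry dropout, ground-station outage) = 0.236000/0.715400 ≈ 0.3299
The drop from 0.6432 to 0.3299 is the explaining-away (discounting) effect.

Pr[attitude-control fault | telemetry dropout] ≈ 0.6432; Pr[attitude-control fault | telemetry dropout, ground-station outage] ≈ 0.3299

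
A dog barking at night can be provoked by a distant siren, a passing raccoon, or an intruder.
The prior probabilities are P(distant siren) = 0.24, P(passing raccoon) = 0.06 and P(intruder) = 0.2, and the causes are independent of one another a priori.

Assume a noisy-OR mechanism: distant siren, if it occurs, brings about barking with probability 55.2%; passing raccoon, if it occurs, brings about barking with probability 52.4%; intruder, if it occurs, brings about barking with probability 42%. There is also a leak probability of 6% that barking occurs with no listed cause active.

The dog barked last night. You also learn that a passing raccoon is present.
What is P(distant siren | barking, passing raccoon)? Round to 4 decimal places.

Under noisy-OR, P(barking | causes) = 1 − (1−0.06)·∏(1−qᵢ) over the active causes.
Weight on distant siren=true, given the evidence: 0.153513 + 0.042419 = 0.195932
The normalizing constant is 0.55256×0.76×0.8 + 0.740485×0.76×0.2 + 0.799547×0.24×0.8 + 0.883737×0.24×0.2 = 0.644442
Posterior = 0.195932 / 0.644442 ≈ 0.3040

P(distant siren | barking, passing raccoon) ≈ 0.3040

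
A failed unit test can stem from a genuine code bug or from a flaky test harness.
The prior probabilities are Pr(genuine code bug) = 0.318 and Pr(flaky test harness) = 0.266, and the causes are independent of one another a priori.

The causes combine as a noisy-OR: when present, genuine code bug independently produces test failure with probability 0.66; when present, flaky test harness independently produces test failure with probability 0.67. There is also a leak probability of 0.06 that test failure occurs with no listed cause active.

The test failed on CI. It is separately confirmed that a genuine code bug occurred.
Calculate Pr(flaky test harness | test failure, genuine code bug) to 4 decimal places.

Under noisy-OR, P(test failure | causes) = 1 − (1−0.06)·∏(1−qᵢ) over the active causes.
Enumerate both values of flaky test harness and weight by the priors:
  P(test failure | genuine code bug) = 0.6804*0.734 + 0.894532*0.266
        = 0.499414 + 0.237946 = 0.737360
Configurations with flaky test harness contribute 0.237946, so
  P(flaky test harness | test failure, genuine code bug) = 0.237946 / 0.737360 ≈ 0.3227

Pr(flaky test harness | test failure, genuine code bug) ≈ 0.3227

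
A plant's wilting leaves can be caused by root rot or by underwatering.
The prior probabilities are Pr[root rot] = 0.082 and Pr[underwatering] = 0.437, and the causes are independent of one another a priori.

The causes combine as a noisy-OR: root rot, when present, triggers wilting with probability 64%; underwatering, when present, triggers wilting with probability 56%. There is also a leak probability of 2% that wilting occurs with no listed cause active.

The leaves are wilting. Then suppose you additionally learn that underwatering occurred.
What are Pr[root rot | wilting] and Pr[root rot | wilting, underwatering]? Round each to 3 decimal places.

Under noisy-OR, P(wilting | causes) = 1 − (1−0.02)·∏(1−qᵢ) over the active causes.
P(wilting) = 0.02*0.918*0.563 + 0.5688*0.918*0.437 + 0.6472*0.082*0.563 + 0.844768*0.082*0.437 = 0.010337 + 0.228183 + 0.029879 + 0.030271 = 0.298670
Restricting to configurations with root rot present: 0.029879 + 0.030271 = 0.060150.
P(root rot | wilting) = 0.060150 / 0.298670 ≈ 0.201

With the extra evidence:
P(wilting | underwatering) = 0.5688*0.918 + 0.844768*0.082 = 0.522158 + 0.069271 = 0.591429
Restricting to configurations with root rot present: 0.844768*0.082 = 0.069271.
P(root rot | wilting, underwatering) = 0.069271 / 0.591429 ≈ 0.117
The drop from 0.201 to 0.117 is the explaining-away (discounting) effect.

Pr[root rot | wilting] ≈ 0.201; Pr[root rot | wilting, underwatering] ≈ 0.117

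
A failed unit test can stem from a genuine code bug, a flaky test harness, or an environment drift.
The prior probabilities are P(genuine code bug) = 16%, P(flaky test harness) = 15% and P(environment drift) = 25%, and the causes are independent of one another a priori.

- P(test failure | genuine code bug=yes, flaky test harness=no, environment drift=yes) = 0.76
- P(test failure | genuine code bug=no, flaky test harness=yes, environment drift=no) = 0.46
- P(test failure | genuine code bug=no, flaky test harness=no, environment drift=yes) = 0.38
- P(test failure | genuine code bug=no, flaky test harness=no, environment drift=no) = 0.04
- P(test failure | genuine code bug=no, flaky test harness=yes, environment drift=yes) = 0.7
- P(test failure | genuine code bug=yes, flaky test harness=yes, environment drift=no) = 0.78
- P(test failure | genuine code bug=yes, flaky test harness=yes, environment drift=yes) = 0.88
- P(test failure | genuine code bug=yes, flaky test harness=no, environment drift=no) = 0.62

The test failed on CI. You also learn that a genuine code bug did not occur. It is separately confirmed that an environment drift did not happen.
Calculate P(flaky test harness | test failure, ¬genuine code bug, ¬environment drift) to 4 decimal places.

P(test failure | ¬genuine code bug, ¬environment drift) = 0.04*0.85 + 0.46*0.15 = 0.034000 + 0.069000 = 0.103000
Restricting to configurations with flaky test harness present: 0.46*0.15 = 0.069000.
P(flaky test harness | test failure, ¬genuine code bug, ¬environment drift) = 0.069000 / 0.103000 ≈ 0.6699

P(flaky test harness | test failure, ¬genuine code bug, ¬environment drift) ≈ 0.6699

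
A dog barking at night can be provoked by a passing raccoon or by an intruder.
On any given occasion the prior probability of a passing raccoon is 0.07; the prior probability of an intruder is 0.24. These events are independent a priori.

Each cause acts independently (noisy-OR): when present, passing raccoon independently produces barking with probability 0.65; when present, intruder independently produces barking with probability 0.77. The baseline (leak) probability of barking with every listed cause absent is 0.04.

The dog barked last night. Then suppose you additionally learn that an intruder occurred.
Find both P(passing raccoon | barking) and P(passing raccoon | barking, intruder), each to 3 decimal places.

P(passing raccoon | barking) ≈ 0.201; P(passing raccoon | barking, intruder) ≈ 0.082

Under noisy-OR, P(barking | causes) = 1 − (1−0.04)·∏(1−qᵢ) over the active causes.
Sum P(barking|·) weighted by the priors over the 4 (passing raccoon, intruder) configurations:
  P(barking) = 0.04×0.93×0.76 + 0.7792×0.93×0.24 + 0.664×0.07×0.76 + 0.92272×0.07×0.24
        = 0.028272 + 0.173917 + 0.035325 + 0.015502 = 0.253016
The terms with passing raccoon present sum to 0.050827, so
  P(passing raccoon | barking) = 0.050827 / 0.253016 ≈ 0.201

Now also conditioning on intruder=true:
Numerator (weight on configurations with passing raccoon): 0.92272*0.07 = 0.064590
Denominator P(barking | intruder): 0.7792*0.93 + 0.92272*0.07 = 0.789246
P(passing raccoon | barking, intruder) = 0.064590/0.789246 ≈ 0.082
— intruder explains away the evidence for passing raccoon.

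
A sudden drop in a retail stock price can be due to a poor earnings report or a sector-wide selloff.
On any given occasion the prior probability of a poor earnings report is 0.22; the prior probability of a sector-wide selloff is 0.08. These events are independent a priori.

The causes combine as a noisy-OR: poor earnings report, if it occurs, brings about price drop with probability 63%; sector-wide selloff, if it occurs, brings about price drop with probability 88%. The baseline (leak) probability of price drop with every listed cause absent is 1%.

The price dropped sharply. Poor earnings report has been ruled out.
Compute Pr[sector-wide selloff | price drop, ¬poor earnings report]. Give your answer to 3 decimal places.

Under noisy-OR, P(price drop | causes) = 1 − (1−0.01)·∏(1−qᵢ) over the active causes.
P(price drop | ¬poor earnings report) = 0.01·0.92 + 0.8812·0.08 = 0.009200 + 0.070496 = 0.079696
Of this, 0.070496 comes from 0.8812·0.08 (the sector-wide selloff=true cases).
So P(sector-wide selloff | price drop, ¬poor earnings report) = 0.070496/0.079696 ≈ 0.885.

Pr[sector-wide selloff | price drop, ¬poor earnings report] ≈ 0.885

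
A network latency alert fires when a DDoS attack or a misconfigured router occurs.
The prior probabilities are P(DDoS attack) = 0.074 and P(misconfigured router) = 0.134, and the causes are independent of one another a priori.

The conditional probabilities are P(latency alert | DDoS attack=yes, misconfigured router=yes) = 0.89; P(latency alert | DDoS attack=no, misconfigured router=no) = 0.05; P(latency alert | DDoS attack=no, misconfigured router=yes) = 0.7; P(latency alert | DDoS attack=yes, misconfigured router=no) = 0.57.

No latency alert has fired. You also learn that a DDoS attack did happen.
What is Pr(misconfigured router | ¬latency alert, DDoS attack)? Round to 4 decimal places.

Numerator (weight on configurations with misconfigured router): 0.11×0.134 = 0.014740
Normalizer over all consistent configurations: 0.43×0.866 + 0.11×0.134 = 0.387120
Posterior = 0.014740 / 0.387120 ≈ 0.0381

Pr(misconfigured router | ¬latency alert, DDoS attack) ≈ 0.0381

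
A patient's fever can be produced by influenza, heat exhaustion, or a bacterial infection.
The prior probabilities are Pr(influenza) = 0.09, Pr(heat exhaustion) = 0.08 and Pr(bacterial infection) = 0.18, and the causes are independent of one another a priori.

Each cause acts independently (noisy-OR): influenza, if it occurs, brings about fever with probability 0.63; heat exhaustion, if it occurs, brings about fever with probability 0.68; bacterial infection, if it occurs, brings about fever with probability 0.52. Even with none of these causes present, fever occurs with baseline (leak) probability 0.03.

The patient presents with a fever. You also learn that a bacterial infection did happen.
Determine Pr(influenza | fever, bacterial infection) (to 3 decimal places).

Under noisy-OR, P(fever | causes) = 1 − (1−0.03)·∏(1−qᵢ) over the active causes.
By total probability over the 4 (influenza, heat exhaustion) configurations:
  P(fever | bacterial infection) = 0.5344·0.91·0.92 + 0.851008·0.91·0.08 + 0.827728·0.09·0.92 + 0.944873·0.09·0.08
        = 0.447400 + 0.061953 + 0.068536 + 0.006803 = 0.584692
Configurations with influenza contribute 0.075339, so
  P(influenza | fever, bacterial infection) = 0.075339 / 0.584692 ≈ 0.129

Pr(influenza | fever, bacterial infection) ≈ 0.129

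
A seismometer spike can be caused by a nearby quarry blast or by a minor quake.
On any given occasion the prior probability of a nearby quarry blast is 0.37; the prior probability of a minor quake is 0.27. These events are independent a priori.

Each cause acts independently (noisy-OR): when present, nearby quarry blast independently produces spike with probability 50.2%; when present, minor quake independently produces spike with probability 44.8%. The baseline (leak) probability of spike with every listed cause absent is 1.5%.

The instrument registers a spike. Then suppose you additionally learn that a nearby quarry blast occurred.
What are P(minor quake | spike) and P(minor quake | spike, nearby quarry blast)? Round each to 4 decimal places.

Under noisy-OR, P(spike | causes) = 1 − (1−0.015)·∏(1−qᵢ) over the active causes.
By total probability over the 4 (nearby quarry blast, minor quake) configurations:
  P(spike) = 0.015·0.63·0.73 + 0.45628·0.63·0.27 + 0.50947·0.37·0.73 + 0.729227·0.37·0.27
        = 0.006899 + 0.077613 + 0.137608 + 0.072850 = 0.294970
Keeping only the minor quake-present terms gives 0.150463, so
  P(minor quake | spike) = 0.150463 / 0.294970 ≈ 0.5101

Now also conditioning on nearby quarry blast=true:
Enumerate both values of minor quake and weight by the priors:
  P(spike | nearby quarry blast) = 0.50947×0.73 + 0.729227×0.27
        = 0.371913 + 0.196891 = 0.568804
The terms with minor quake present sum to 0.196891, so
  P(minor quake | spike, nearby quarry blast) = 0.196891 / 0.568804 ≈ 0.3461
— nearby quarry blast explains away the evidence for minor quake.

P(minor quake | spike) ≈ 0.5101; P(minor quake | spike, nearby quarry blast) ≈ 0.3461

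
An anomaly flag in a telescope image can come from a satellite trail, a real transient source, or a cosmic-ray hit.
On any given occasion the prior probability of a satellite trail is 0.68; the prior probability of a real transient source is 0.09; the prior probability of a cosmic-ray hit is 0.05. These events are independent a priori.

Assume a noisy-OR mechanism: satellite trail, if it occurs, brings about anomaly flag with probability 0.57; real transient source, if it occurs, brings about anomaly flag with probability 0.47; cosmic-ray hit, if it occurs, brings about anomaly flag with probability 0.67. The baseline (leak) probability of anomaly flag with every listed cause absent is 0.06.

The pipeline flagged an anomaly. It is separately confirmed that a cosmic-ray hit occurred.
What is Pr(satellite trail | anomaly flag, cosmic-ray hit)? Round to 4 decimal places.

Under noisy-OR, P(anomaly flag | causes) = 1 − (1−0.06)·∏(1−qᵢ) over the active causes.
P(anomaly flag | cosmic-ray hit) = 0.6898*0.32*0.91 + 0.835594*0.32*0.09 + 0.866614*0.68*0.91 + 0.929305*0.68*0.09 = 0.200870 + 0.024065 + 0.536261 + 0.056873 = 0.818069
The satellite trail-present share is 0.536261 + 0.056873 = 0.593134.
So P(satellite trail | anomaly flag, cosmic-ray hit) = 0.593134/0.818069 ≈ 0.7250.

Pr(satellite trail | anomaly flag, cosmic-ray hit) ≈ 0.7250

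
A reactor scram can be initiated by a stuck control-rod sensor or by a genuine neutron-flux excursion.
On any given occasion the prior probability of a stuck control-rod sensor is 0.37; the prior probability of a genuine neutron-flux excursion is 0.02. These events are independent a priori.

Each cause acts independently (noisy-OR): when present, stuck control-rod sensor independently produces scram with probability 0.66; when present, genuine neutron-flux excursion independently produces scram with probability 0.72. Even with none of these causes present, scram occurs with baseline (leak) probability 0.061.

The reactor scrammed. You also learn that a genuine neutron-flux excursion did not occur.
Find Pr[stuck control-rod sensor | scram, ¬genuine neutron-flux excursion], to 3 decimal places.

Pr[stuck control-rod sensor | scram, ¬genuine neutron-flux excursion] ≈ 0.868

Under noisy-OR, P(scram | causes) = 1 − (1−0.061)·∏(1−qᵢ) over the active causes.
P(scram | ¬genuine neutron-flux excursion) = 0.061×0.63 + 0.68074×0.37 = 0.038430 + 0.251874 = 0.290304
Restricting to configurations with stuck control-rod sensor present: 0.68074×0.37 = 0.251874.
P(stuck control-rod sensor | scram, ¬genuine neutron-flux excursion) = 0.251874 / 0.290304 ≈ 0.868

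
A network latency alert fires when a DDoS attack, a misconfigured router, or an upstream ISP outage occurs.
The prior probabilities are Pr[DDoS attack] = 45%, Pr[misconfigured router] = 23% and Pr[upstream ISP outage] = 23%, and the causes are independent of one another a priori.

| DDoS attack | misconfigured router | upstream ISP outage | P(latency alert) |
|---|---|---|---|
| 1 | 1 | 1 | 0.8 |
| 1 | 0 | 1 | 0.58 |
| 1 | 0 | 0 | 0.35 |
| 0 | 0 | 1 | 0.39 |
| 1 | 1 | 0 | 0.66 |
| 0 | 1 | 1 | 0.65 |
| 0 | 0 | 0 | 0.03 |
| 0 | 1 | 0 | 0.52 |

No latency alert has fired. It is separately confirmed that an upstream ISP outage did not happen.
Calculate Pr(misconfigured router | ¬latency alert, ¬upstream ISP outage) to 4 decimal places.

P(¬latency alert | ¬upstream ISP outage) = 0.97×0.55×0.77 + 0.48×0.55×0.23 + 0.65×0.45×0.77 + 0.34×0.45×0.23 = 0.410795 + 0.060720 + 0.225225 + 0.035190 = 0.731930
The misconfigured router-present share is 0.060720 + 0.035190 = 0.095910.
Hence the posterior is 0.095910/0.731930 ≈ 0.1310.

Pr(misconfigured router | ¬latency alert, ¬upstream ISP outage) ≈ 0.1310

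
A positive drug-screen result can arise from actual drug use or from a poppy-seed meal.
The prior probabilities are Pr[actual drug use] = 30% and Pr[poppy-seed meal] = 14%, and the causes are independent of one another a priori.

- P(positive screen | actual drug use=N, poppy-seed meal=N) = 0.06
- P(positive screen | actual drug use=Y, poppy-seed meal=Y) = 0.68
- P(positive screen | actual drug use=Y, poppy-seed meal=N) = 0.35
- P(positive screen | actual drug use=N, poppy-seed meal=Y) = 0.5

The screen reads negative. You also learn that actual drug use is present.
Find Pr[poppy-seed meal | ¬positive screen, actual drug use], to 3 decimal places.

Pr[poppy-seed meal | ¬positive screen, actual drug use] ≈ 0.074

P(¬positive screen | actual drug use) = 0.65*0.86 + 0.32*0.14 = 0.559000 + 0.044800 = 0.603800
The poppy-seed meal-present share is 0.32*0.14 = 0.044800.
So P(poppy-seed meal | ¬positive screen, actual drug use) = 0.044800/0.603800 ≈ 0.074.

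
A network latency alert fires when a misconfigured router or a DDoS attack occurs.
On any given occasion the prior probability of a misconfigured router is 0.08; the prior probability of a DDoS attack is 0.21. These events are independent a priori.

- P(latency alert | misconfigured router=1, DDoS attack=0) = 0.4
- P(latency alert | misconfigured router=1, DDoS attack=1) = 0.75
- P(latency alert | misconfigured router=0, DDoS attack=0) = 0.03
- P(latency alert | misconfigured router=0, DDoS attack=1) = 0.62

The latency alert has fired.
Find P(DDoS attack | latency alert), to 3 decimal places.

P(DDoS attack | latency alert) ≈ 0.738

For the numerator, keep only DDoS attack=true terms: 0.119784 + 0.012600 = 0.132384
The normalizing constant is 0.03·0.92·0.79 + 0.62·0.92·0.21 + 0.4·0.08·0.79 + 0.75·0.08·0.21 = 0.179468
P(DDoS attack | latency alert) = 0.132384/0.179468 ≈ 0.738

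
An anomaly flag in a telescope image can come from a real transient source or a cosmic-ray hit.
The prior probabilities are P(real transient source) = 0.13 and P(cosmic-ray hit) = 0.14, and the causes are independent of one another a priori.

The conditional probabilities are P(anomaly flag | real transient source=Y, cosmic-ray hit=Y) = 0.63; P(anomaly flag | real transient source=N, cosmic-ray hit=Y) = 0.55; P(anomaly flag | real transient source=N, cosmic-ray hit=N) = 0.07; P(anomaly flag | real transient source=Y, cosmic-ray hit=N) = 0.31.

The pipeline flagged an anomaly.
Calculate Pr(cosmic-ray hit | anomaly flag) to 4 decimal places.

Pr(cosmic-ray hit | anomaly flag) ≈ 0.4741

By total probability over the 4 (real transient source, cosmic-ray hit) configurations:
  P(anomaly flag) = 0.07×0.87×0.86 + 0.55×0.87×0.14 + 0.31×0.13×0.86 + 0.63×0.13×0.14
        = 0.052374 + 0.066990 + 0.034658 + 0.011466 = 0.165488
Keeping only the cosmic-ray hit-present terms gives 0.078456, so
  P(cosmic-ray hit | anomaly flag) = 0.078456 / 0.165488 ≈ 0.4741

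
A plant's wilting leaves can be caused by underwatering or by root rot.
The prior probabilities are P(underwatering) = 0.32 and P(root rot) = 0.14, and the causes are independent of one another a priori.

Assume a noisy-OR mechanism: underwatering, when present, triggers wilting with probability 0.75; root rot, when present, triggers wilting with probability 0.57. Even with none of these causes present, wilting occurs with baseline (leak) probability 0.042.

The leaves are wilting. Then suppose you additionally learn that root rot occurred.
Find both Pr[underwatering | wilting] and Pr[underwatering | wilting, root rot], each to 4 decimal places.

Under noisy-OR, P(wilting | causes) = 1 − (1−0.042)·∏(1−qᵢ) over the active causes.
P(wilting) = 0.042*0.68*0.86 + 0.58806*0.68*0.14 + 0.7605*0.32*0.86 + 0.897015*0.32*0.14 = 0.024562 + 0.055983 + 0.209290 + 0.040186 = 0.330021
Of this, 0.249476 comes from 0.209290 + 0.040186 (the underwatering=true cases).
So P(underwatering | wilting) = 0.249476/0.330021 ≈ 0.7559.

With the extra evidence:
P(wilting | root rot) = 0.58806·0.68 + 0.897015·0.32 = 0.399881 + 0.287045 = 0.686926
Restricting to configurations with underwatering present: 0.897015·0.32 = 0.287045.
P(underwatering | wilting, root rot) = 0.287045 / 0.686926 ≈ 0.4179
Conditioning on root rot lowers the posterior on underwatering: the classic explaining-away effect in a common-effect structure.

Pr[underwatering | wilting] ≈ 0.7559; Pr[underwatering | wilting, root rot] ≈ 0.4179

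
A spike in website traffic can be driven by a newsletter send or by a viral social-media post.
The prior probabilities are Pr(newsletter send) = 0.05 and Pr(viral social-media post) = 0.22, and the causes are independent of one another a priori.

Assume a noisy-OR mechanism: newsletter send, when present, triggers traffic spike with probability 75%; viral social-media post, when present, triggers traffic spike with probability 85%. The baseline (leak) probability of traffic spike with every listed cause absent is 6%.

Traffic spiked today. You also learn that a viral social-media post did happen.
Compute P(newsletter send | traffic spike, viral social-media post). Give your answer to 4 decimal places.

Under noisy-OR, P(traffic spike | causes) = 1 − (1−0.06)·∏(1−qᵢ) over the active causes.
P(traffic spike | viral social-media post) = 0.859·0.95 + 0.96475·0.05 = 0.816050 + 0.048238 = 0.864288
Restricting to configurations with newsletter send present: 0.96475·0.05 = 0.048238.
So P(newsletter send | traffic spike, viral social-media post) = 0.048238/0.864288 ≈ 0.0558.

P(newsletter send | traffic spike, viral social-media post) ≈ 0.0558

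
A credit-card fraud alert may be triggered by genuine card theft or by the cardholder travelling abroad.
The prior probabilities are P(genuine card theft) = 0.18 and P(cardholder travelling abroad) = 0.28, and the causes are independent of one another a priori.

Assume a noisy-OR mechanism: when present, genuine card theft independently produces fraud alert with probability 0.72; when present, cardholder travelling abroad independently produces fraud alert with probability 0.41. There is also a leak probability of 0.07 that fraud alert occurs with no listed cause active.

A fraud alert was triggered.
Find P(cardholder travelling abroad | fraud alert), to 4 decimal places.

P(cardholder travelling abroad | fraud alert) ≈ 0.5160

Under noisy-OR, P(fraud alert | causes) = 1 − (1−0.07)·∏(1−qᵢ) over the active causes.
By total probability over the 4 (genuine card theft, cardholder travelling abroad) configurations:
  P(fraud alert) = 0.07×0.82×0.72 + 0.4513×0.82×0.28 + 0.7396×0.18×0.72 + 0.846364×0.18×0.28
        = 0.041328 + 0.103618 + 0.095852 + 0.042657 = 0.283455
The terms with cardholder travelling abroad present sum to 0.146275, so
  P(cardholder travelling abroad | fraud alert) = 0.146275 / 0.283455 ≈ 0.5160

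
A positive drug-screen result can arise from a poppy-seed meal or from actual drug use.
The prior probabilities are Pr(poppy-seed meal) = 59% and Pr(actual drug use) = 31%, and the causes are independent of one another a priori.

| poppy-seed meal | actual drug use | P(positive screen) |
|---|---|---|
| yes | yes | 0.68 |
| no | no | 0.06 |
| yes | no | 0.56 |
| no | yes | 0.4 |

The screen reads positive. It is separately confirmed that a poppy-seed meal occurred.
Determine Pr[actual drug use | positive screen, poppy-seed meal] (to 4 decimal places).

Pr[actual drug use | positive screen, poppy-seed meal] ≈ 0.3530

P(positive screen | poppy-seed meal) = 0.56·0.69 + 0.68·0.31 = 0.386400 + 0.210800 = 0.597200
Restricting to configurations with actual drug use present: 0.68·0.31 = 0.210800.
Hence the posterior is 0.210800/0.597200 ≈ 0.3530.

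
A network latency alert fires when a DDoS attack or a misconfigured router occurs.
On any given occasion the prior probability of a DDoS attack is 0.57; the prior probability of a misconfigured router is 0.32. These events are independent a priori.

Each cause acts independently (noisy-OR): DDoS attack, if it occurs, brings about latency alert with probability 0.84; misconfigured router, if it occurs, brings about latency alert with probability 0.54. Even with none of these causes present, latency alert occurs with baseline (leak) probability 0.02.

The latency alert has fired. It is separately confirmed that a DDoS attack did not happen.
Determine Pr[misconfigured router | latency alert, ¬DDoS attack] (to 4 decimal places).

Pr[misconfigured router | latency alert, ¬DDoS attack] ≈ 0.9282

Under noisy-OR, P(latency alert | causes) = 1 − (1−0.02)·∏(1−qᵢ) over the active causes.
Numerator (weight on configurations with misconfigured router): 0.5492*0.32 = 0.175744
The normalizing constant is 0.02*0.68 + 0.5492*0.32 = 0.189344
Posterior = 0.175744 / 0.189344 ≈ 0.9282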